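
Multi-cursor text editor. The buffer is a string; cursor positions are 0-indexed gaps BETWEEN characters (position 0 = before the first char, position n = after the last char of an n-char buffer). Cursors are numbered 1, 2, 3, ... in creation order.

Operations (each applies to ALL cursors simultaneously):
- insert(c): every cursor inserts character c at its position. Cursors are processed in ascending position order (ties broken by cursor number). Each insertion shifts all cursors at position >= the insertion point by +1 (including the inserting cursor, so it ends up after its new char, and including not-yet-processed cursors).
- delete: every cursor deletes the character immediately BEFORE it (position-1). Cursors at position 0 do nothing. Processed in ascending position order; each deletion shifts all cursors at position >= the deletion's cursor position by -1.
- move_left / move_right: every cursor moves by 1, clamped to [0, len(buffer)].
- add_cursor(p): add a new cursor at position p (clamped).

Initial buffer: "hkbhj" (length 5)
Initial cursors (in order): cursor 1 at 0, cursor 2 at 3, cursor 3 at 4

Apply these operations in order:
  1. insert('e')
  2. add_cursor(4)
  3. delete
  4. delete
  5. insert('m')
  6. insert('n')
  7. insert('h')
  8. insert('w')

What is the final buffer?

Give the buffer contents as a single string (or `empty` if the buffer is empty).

After op 1 (insert('e')): buffer="ehkbehej" (len 8), cursors c1@1 c2@5 c3@7, authorship 1...2.3.
After op 2 (add_cursor(4)): buffer="ehkbehej" (len 8), cursors c1@1 c4@4 c2@5 c3@7, authorship 1...2.3.
After op 3 (delete): buffer="hkhj" (len 4), cursors c1@0 c2@2 c4@2 c3@3, authorship ....
After op 4 (delete): buffer="j" (len 1), cursors c1@0 c2@0 c3@0 c4@0, authorship .
After op 5 (insert('m')): buffer="mmmmj" (len 5), cursors c1@4 c2@4 c3@4 c4@4, authorship 1234.
After op 6 (insert('n')): buffer="mmmmnnnnj" (len 9), cursors c1@8 c2@8 c3@8 c4@8, authorship 12341234.
After op 7 (insert('h')): buffer="mmmmnnnnhhhhj" (len 13), cursors c1@12 c2@12 c3@12 c4@12, authorship 123412341234.
After op 8 (insert('w')): buffer="mmmmnnnnhhhhwwwwj" (len 17), cursors c1@16 c2@16 c3@16 c4@16, authorship 1234123412341234.

Answer: mmmmnnnnhhhhwwwwj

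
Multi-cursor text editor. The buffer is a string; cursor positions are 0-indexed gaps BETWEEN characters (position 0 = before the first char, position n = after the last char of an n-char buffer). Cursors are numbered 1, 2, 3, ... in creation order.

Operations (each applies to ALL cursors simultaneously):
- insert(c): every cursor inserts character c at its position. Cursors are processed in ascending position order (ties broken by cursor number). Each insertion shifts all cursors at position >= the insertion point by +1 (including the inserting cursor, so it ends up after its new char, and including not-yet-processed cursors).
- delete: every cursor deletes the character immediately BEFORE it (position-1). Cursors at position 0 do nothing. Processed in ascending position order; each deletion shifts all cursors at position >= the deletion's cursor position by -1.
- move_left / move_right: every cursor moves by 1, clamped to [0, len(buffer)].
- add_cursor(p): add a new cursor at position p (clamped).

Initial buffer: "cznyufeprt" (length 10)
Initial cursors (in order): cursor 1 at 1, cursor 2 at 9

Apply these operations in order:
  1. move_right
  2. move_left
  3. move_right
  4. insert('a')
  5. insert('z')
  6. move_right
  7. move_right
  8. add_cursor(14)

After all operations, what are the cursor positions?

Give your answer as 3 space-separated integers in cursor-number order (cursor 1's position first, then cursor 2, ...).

After op 1 (move_right): buffer="cznyufeprt" (len 10), cursors c1@2 c2@10, authorship ..........
After op 2 (move_left): buffer="cznyufeprt" (len 10), cursors c1@1 c2@9, authorship ..........
After op 3 (move_right): buffer="cznyufeprt" (len 10), cursors c1@2 c2@10, authorship ..........
After op 4 (insert('a')): buffer="czanyufeprta" (len 12), cursors c1@3 c2@12, authorship ..1........2
After op 5 (insert('z')): buffer="czaznyufeprtaz" (len 14), cursors c1@4 c2@14, authorship ..11........22
After op 6 (move_right): buffer="czaznyufeprtaz" (len 14), cursors c1@5 c2@14, authorship ..11........22
After op 7 (move_right): buffer="czaznyufeprtaz" (len 14), cursors c1@6 c2@14, authorship ..11........22
After op 8 (add_cursor(14)): buffer="czaznyufeprtaz" (len 14), cursors c1@6 c2@14 c3@14, authorship ..11........22

Answer: 6 14 14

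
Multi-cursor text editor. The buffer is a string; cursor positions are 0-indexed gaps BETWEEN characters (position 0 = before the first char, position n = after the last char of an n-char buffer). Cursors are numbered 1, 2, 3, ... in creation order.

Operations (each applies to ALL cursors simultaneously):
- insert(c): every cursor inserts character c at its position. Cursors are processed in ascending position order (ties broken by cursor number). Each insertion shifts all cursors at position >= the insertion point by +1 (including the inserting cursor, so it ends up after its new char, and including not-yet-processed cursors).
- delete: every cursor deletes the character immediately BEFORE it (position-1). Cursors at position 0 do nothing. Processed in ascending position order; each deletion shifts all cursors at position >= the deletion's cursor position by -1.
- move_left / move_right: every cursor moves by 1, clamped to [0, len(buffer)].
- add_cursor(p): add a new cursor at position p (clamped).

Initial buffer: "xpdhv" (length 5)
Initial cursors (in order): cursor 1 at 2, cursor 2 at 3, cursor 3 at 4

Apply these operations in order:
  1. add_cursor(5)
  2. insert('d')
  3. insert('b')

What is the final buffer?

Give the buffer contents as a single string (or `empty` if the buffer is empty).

Answer: xpdbddbhdbvdb

Derivation:
After op 1 (add_cursor(5)): buffer="xpdhv" (len 5), cursors c1@2 c2@3 c3@4 c4@5, authorship .....
After op 2 (insert('d')): buffer="xpdddhdvd" (len 9), cursors c1@3 c2@5 c3@7 c4@9, authorship ..1.2.3.4
After op 3 (insert('b')): buffer="xpdbddbhdbvdb" (len 13), cursors c1@4 c2@7 c3@10 c4@13, authorship ..11.22.33.44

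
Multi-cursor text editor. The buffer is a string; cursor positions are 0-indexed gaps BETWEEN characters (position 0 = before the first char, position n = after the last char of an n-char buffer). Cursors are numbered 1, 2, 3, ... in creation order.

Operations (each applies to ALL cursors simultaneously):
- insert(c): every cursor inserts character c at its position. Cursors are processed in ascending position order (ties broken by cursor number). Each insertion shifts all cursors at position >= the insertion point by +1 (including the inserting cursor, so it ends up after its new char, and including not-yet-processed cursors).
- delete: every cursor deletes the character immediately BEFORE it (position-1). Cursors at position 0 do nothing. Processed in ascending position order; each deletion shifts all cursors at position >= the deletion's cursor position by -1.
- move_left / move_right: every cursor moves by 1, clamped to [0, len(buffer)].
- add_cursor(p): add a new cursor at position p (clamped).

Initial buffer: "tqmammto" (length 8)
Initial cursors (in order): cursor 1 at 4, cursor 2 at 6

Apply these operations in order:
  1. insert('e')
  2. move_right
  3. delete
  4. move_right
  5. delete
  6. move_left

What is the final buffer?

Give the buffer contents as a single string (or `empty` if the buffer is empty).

Answer: tqmaee

Derivation:
After op 1 (insert('e')): buffer="tqmaemmeto" (len 10), cursors c1@5 c2@8, authorship ....1..2..
After op 2 (move_right): buffer="tqmaemmeto" (len 10), cursors c1@6 c2@9, authorship ....1..2..
After op 3 (delete): buffer="tqmaemeo" (len 8), cursors c1@5 c2@7, authorship ....1.2.
After op 4 (move_right): buffer="tqmaemeo" (len 8), cursors c1@6 c2@8, authorship ....1.2.
After op 5 (delete): buffer="tqmaee" (len 6), cursors c1@5 c2@6, authorship ....12
After op 6 (move_left): buffer="tqmaee" (len 6), cursors c1@4 c2@5, authorship ....12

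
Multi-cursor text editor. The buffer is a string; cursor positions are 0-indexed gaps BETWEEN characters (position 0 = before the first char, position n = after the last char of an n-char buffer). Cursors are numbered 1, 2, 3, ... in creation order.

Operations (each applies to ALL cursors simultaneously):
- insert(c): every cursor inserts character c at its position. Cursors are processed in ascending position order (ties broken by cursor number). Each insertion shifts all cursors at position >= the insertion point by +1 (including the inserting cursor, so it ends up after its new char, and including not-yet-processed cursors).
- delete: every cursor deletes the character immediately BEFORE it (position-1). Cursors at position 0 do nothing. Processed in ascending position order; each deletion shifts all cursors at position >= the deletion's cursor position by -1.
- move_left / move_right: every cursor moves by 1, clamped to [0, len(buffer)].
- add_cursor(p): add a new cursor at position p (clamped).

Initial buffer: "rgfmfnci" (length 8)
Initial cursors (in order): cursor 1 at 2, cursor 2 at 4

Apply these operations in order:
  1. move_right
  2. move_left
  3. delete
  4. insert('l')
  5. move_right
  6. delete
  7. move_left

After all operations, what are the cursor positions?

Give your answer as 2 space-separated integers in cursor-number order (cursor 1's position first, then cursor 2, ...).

Answer: 1 2

Derivation:
After op 1 (move_right): buffer="rgfmfnci" (len 8), cursors c1@3 c2@5, authorship ........
After op 2 (move_left): buffer="rgfmfnci" (len 8), cursors c1@2 c2@4, authorship ........
After op 3 (delete): buffer="rffnci" (len 6), cursors c1@1 c2@2, authorship ......
After op 4 (insert('l')): buffer="rlflfnci" (len 8), cursors c1@2 c2@4, authorship .1.2....
After op 5 (move_right): buffer="rlflfnci" (len 8), cursors c1@3 c2@5, authorship .1.2....
After op 6 (delete): buffer="rllnci" (len 6), cursors c1@2 c2@3, authorship .12...
After op 7 (move_left): buffer="rllnci" (len 6), cursors c1@1 c2@2, authorship .12...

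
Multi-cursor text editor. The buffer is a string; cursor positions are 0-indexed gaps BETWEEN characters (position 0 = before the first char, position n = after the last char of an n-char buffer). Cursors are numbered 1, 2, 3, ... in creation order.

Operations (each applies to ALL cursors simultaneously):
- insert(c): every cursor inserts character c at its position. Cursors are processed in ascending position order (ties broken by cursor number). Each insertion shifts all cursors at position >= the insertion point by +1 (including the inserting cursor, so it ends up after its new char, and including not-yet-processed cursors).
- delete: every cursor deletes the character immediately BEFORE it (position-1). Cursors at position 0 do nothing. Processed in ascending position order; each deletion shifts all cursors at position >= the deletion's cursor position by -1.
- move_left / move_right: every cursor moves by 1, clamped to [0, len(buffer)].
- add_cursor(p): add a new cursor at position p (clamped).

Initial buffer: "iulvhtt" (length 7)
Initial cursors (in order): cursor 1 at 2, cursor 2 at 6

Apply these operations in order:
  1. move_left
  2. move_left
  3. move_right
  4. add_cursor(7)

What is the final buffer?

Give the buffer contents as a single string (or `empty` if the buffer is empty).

Answer: iulvhtt

Derivation:
After op 1 (move_left): buffer="iulvhtt" (len 7), cursors c1@1 c2@5, authorship .......
After op 2 (move_left): buffer="iulvhtt" (len 7), cursors c1@0 c2@4, authorship .......
After op 3 (move_right): buffer="iulvhtt" (len 7), cursors c1@1 c2@5, authorship .......
After op 4 (add_cursor(7)): buffer="iulvhtt" (len 7), cursors c1@1 c2@5 c3@7, authorship .......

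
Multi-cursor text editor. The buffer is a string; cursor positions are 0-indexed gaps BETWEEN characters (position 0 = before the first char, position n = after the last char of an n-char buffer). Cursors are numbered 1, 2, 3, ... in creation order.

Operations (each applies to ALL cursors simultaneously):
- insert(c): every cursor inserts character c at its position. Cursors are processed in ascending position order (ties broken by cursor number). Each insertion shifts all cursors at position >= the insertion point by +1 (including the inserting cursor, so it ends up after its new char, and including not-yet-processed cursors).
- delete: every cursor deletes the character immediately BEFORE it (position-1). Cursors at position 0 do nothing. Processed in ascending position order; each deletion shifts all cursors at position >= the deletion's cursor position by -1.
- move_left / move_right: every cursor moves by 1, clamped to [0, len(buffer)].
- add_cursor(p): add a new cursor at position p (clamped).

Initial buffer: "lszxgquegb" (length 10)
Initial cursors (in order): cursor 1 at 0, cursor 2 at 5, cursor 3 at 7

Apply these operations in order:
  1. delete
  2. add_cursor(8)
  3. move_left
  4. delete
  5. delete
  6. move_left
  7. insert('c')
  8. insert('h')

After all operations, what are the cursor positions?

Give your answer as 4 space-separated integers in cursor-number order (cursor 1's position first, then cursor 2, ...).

Answer: 8 8 8 8

Derivation:
After op 1 (delete): buffer="lszxqegb" (len 8), cursors c1@0 c2@4 c3@5, authorship ........
After op 2 (add_cursor(8)): buffer="lszxqegb" (len 8), cursors c1@0 c2@4 c3@5 c4@8, authorship ........
After op 3 (move_left): buffer="lszxqegb" (len 8), cursors c1@0 c2@3 c3@4 c4@7, authorship ........
After op 4 (delete): buffer="lsqeb" (len 5), cursors c1@0 c2@2 c3@2 c4@4, authorship .....
After op 5 (delete): buffer="qb" (len 2), cursors c1@0 c2@0 c3@0 c4@1, authorship ..
After op 6 (move_left): buffer="qb" (len 2), cursors c1@0 c2@0 c3@0 c4@0, authorship ..
After op 7 (insert('c')): buffer="ccccqb" (len 6), cursors c1@4 c2@4 c3@4 c4@4, authorship 1234..
After op 8 (insert('h')): buffer="cccchhhhqb" (len 10), cursors c1@8 c2@8 c3@8 c4@8, authorship 12341234..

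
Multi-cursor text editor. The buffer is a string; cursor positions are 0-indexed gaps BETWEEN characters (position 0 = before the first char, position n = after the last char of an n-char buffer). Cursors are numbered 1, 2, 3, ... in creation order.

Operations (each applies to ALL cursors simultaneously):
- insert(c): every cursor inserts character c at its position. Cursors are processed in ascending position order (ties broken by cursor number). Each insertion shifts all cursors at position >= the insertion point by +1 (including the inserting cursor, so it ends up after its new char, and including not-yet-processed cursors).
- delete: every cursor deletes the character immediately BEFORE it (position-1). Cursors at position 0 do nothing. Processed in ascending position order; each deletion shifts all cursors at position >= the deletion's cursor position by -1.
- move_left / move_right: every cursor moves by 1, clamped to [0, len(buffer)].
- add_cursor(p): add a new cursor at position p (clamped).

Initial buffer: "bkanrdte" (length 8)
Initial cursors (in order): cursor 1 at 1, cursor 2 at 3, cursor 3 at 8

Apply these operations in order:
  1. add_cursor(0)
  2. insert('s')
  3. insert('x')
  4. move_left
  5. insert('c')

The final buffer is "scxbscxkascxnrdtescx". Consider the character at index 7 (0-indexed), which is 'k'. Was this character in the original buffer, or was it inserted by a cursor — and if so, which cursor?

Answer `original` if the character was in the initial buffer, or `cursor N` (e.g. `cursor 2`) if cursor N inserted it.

Answer: original

Derivation:
After op 1 (add_cursor(0)): buffer="bkanrdte" (len 8), cursors c4@0 c1@1 c2@3 c3@8, authorship ........
After op 2 (insert('s')): buffer="sbskasnrdtes" (len 12), cursors c4@1 c1@3 c2@6 c3@12, authorship 4.1..2.....3
After op 3 (insert('x')): buffer="sxbsxkasxnrdtesx" (len 16), cursors c4@2 c1@5 c2@9 c3@16, authorship 44.11..22.....33
After op 4 (move_left): buffer="sxbsxkasxnrdtesx" (len 16), cursors c4@1 c1@4 c2@8 c3@15, authorship 44.11..22.....33
After op 5 (insert('c')): buffer="scxbscxkascxnrdtescx" (len 20), cursors c4@2 c1@6 c2@11 c3@19, authorship 444.111..222.....333
Authorship (.=original, N=cursor N): 4 4 4 . 1 1 1 . . 2 2 2 . . . . . 3 3 3
Index 7: author = original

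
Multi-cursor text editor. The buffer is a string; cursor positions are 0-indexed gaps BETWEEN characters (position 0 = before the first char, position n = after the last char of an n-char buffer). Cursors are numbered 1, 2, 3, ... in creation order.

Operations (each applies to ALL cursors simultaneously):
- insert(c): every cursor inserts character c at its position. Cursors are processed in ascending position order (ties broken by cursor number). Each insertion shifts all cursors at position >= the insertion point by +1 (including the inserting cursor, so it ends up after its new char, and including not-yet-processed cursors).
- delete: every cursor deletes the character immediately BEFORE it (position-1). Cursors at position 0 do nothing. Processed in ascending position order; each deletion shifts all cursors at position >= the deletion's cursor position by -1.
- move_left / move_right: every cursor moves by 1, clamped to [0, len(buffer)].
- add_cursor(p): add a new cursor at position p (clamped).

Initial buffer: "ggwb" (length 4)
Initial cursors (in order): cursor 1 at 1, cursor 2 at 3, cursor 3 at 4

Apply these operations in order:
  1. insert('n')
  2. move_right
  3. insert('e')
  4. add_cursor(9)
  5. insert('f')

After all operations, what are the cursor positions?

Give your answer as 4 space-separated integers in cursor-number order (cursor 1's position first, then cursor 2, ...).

Answer: 5 10 14 12

Derivation:
After op 1 (insert('n')): buffer="gngwnbn" (len 7), cursors c1@2 c2@5 c3@7, authorship .1..2.3
After op 2 (move_right): buffer="gngwnbn" (len 7), cursors c1@3 c2@6 c3@7, authorship .1..2.3
After op 3 (insert('e')): buffer="gngewnbene" (len 10), cursors c1@4 c2@8 c3@10, authorship .1.1.2.233
After op 4 (add_cursor(9)): buffer="gngewnbene" (len 10), cursors c1@4 c2@8 c4@9 c3@10, authorship .1.1.2.233
After op 5 (insert('f')): buffer="gngefwnbefnfef" (len 14), cursors c1@5 c2@10 c4@12 c3@14, authorship .1.11.2.223433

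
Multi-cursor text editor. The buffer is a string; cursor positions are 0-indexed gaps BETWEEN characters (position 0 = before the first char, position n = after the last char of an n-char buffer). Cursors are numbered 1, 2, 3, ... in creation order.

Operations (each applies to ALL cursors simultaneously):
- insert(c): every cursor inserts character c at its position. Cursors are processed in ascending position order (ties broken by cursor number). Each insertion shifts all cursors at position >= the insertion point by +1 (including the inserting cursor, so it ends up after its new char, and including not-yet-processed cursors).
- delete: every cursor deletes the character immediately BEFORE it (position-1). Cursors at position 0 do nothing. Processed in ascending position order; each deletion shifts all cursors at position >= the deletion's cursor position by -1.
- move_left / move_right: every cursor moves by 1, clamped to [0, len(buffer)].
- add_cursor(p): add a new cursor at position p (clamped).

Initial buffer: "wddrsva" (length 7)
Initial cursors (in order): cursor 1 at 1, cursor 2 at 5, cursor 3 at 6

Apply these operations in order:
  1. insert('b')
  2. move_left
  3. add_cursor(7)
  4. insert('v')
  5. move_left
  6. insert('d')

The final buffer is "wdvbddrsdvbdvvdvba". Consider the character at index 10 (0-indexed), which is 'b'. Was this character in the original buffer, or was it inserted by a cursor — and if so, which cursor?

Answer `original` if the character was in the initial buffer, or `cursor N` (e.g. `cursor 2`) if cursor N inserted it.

After op 1 (insert('b')): buffer="wbddrsbvba" (len 10), cursors c1@2 c2@7 c3@9, authorship .1....2.3.
After op 2 (move_left): buffer="wbddrsbvba" (len 10), cursors c1@1 c2@6 c3@8, authorship .1....2.3.
After op 3 (add_cursor(7)): buffer="wbddrsbvba" (len 10), cursors c1@1 c2@6 c4@7 c3@8, authorship .1....2.3.
After op 4 (insert('v')): buffer="wvbddrsvbvvvba" (len 14), cursors c1@2 c2@8 c4@10 c3@12, authorship .11....224.33.
After op 5 (move_left): buffer="wvbddrsvbvvvba" (len 14), cursors c1@1 c2@7 c4@9 c3@11, authorship .11....224.33.
After op 6 (insert('d')): buffer="wdvbddrsdvbdvvdvba" (len 18), cursors c1@2 c2@9 c4@12 c3@15, authorship .111....22244.333.
Authorship (.=original, N=cursor N): . 1 1 1 . . . . 2 2 2 4 4 . 3 3 3 .
Index 10: author = 2

Answer: cursor 2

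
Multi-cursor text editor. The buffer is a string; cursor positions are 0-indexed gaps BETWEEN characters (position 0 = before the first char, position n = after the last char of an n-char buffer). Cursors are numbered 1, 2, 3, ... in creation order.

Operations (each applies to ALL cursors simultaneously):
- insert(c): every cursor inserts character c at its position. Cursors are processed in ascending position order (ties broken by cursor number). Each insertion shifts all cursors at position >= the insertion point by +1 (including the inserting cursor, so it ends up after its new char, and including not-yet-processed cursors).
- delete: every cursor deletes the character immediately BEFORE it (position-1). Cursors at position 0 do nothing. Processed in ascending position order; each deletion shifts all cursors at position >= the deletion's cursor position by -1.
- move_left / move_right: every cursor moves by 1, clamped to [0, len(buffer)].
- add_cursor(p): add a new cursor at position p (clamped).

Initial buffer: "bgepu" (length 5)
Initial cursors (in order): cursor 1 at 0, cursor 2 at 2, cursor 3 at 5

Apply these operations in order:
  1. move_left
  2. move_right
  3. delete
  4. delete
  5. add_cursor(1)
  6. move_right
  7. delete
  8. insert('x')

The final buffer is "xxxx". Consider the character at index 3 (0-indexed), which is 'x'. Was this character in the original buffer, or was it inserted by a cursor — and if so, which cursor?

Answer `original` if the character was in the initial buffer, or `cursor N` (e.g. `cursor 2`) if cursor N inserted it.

After op 1 (move_left): buffer="bgepu" (len 5), cursors c1@0 c2@1 c3@4, authorship .....
After op 2 (move_right): buffer="bgepu" (len 5), cursors c1@1 c2@2 c3@5, authorship .....
After op 3 (delete): buffer="ep" (len 2), cursors c1@0 c2@0 c3@2, authorship ..
After op 4 (delete): buffer="e" (len 1), cursors c1@0 c2@0 c3@1, authorship .
After op 5 (add_cursor(1)): buffer="e" (len 1), cursors c1@0 c2@0 c3@1 c4@1, authorship .
After op 6 (move_right): buffer="e" (len 1), cursors c1@1 c2@1 c3@1 c4@1, authorship .
After op 7 (delete): buffer="" (len 0), cursors c1@0 c2@0 c3@0 c4@0, authorship 
After op 8 (insert('x')): buffer="xxxx" (len 4), cursors c1@4 c2@4 c3@4 c4@4, authorship 1234
Authorship (.=original, N=cursor N): 1 2 3 4
Index 3: author = 4

Answer: cursor 4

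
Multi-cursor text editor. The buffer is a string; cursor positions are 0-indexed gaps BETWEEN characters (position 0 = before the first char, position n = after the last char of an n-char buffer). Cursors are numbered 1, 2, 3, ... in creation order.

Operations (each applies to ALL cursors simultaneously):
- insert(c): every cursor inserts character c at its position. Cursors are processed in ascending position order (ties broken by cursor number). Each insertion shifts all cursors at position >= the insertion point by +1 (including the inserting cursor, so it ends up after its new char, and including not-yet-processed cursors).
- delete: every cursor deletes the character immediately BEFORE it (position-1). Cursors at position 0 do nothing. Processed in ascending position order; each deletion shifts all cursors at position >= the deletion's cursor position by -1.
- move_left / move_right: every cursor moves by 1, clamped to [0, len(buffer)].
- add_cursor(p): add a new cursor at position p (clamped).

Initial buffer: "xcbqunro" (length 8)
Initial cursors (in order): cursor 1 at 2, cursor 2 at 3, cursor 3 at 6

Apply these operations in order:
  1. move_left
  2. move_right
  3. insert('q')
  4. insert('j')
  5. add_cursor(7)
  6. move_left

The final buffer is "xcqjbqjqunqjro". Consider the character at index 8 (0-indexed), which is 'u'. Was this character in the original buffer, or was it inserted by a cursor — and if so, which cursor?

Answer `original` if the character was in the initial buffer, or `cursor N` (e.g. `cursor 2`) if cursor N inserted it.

After op 1 (move_left): buffer="xcbqunro" (len 8), cursors c1@1 c2@2 c3@5, authorship ........
After op 2 (move_right): buffer="xcbqunro" (len 8), cursors c1@2 c2@3 c3@6, authorship ........
After op 3 (insert('q')): buffer="xcqbqqunqro" (len 11), cursors c1@3 c2@5 c3@9, authorship ..1.2...3..
After op 4 (insert('j')): buffer="xcqjbqjqunqjro" (len 14), cursors c1@4 c2@7 c3@12, authorship ..11.22...33..
After op 5 (add_cursor(7)): buffer="xcqjbqjqunqjro" (len 14), cursors c1@4 c2@7 c4@7 c3@12, authorship ..11.22...33..
After op 6 (move_left): buffer="xcqjbqjqunqjro" (len 14), cursors c1@3 c2@6 c4@6 c3@11, authorship ..11.22...33..
Authorship (.=original, N=cursor N): . . 1 1 . 2 2 . . . 3 3 . .
Index 8: author = original

Answer: original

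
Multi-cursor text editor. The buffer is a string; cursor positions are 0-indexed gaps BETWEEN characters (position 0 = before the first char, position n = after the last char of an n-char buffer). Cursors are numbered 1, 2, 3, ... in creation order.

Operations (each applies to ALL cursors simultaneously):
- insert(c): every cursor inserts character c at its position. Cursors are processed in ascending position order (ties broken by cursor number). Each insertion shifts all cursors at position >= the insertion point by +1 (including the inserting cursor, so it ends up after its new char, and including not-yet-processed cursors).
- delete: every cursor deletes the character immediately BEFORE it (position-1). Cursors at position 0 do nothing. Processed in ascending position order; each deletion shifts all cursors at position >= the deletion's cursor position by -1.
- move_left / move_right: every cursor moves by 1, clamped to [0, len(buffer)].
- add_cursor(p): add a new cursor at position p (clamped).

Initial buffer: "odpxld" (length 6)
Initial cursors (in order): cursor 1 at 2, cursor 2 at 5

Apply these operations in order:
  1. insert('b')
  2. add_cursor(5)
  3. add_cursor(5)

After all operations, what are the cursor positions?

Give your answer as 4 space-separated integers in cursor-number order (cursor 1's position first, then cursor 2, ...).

After op 1 (insert('b')): buffer="odbpxlbd" (len 8), cursors c1@3 c2@7, authorship ..1...2.
After op 2 (add_cursor(5)): buffer="odbpxlbd" (len 8), cursors c1@3 c3@5 c2@7, authorship ..1...2.
After op 3 (add_cursor(5)): buffer="odbpxlbd" (len 8), cursors c1@3 c3@5 c4@5 c2@7, authorship ..1...2.

Answer: 3 7 5 5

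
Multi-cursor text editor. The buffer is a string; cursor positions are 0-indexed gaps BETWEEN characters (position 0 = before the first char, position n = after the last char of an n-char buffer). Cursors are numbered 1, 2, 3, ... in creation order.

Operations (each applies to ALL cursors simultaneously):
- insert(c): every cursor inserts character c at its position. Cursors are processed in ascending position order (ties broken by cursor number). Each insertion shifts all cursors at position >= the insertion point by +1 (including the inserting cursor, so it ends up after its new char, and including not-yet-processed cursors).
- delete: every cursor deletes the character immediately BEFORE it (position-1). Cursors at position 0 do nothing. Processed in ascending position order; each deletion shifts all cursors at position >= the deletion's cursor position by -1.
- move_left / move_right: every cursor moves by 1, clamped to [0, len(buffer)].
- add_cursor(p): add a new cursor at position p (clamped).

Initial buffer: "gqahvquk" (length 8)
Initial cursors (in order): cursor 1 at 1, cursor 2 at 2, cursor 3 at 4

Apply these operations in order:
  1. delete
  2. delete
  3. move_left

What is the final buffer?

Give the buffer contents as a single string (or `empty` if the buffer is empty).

Answer: vquk

Derivation:
After op 1 (delete): buffer="avquk" (len 5), cursors c1@0 c2@0 c3@1, authorship .....
After op 2 (delete): buffer="vquk" (len 4), cursors c1@0 c2@0 c3@0, authorship ....
After op 3 (move_left): buffer="vquk" (len 4), cursors c1@0 c2@0 c3@0, authorship ....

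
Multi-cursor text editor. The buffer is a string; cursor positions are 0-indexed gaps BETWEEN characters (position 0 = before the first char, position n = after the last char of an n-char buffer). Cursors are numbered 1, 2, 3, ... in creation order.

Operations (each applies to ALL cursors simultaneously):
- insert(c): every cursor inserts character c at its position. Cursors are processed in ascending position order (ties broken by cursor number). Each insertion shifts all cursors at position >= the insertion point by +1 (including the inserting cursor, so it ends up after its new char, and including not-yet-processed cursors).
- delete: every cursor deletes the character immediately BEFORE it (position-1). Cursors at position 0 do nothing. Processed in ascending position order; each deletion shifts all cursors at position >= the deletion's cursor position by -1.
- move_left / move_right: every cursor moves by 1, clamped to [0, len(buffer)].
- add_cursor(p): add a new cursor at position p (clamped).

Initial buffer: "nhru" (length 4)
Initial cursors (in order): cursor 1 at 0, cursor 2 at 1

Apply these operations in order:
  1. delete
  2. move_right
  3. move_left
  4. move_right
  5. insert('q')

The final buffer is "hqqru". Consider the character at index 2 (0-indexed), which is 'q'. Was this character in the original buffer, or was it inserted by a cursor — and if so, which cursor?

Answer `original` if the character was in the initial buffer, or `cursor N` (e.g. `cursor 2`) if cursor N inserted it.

After op 1 (delete): buffer="hru" (len 3), cursors c1@0 c2@0, authorship ...
After op 2 (move_right): buffer="hru" (len 3), cursors c1@1 c2@1, authorship ...
After op 3 (move_left): buffer="hru" (len 3), cursors c1@0 c2@0, authorship ...
After op 4 (move_right): buffer="hru" (len 3), cursors c1@1 c2@1, authorship ...
After op 5 (insert('q')): buffer="hqqru" (len 5), cursors c1@3 c2@3, authorship .12..
Authorship (.=original, N=cursor N): . 1 2 . .
Index 2: author = 2

Answer: cursor 2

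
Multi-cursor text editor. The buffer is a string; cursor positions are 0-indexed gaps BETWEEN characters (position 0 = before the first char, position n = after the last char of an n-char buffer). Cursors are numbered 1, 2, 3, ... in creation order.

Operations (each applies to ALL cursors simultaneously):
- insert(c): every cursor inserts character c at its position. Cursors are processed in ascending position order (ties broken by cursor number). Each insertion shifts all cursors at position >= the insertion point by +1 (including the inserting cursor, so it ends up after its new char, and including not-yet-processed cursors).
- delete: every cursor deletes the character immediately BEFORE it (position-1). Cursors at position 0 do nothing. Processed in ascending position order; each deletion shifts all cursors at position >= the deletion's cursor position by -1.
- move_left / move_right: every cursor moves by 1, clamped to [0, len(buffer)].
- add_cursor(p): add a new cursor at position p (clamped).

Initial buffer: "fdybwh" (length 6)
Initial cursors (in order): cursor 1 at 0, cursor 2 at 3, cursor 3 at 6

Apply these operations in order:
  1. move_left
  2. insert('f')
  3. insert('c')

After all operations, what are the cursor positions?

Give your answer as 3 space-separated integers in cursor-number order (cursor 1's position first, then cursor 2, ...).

Answer: 2 6 11

Derivation:
After op 1 (move_left): buffer="fdybwh" (len 6), cursors c1@0 c2@2 c3@5, authorship ......
After op 2 (insert('f')): buffer="ffdfybwfh" (len 9), cursors c1@1 c2@4 c3@8, authorship 1..2...3.
After op 3 (insert('c')): buffer="fcfdfcybwfch" (len 12), cursors c1@2 c2@6 c3@11, authorship 11..22...33.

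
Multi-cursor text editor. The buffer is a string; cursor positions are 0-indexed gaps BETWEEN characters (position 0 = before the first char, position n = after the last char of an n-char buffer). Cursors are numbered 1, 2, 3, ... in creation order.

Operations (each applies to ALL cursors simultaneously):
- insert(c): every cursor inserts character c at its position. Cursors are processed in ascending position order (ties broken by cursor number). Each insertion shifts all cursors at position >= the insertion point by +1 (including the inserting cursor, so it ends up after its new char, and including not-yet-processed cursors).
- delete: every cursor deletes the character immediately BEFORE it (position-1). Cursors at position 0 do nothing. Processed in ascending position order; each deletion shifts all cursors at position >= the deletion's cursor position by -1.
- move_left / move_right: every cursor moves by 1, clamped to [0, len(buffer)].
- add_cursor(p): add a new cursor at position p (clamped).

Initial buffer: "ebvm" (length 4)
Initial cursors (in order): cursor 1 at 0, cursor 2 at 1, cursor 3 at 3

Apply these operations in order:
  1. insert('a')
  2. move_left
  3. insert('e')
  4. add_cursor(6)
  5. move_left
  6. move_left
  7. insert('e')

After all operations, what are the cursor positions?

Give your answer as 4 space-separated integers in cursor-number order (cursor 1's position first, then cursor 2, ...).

After op 1 (insert('a')): buffer="aeabvam" (len 7), cursors c1@1 c2@3 c3@6, authorship 1.2..3.
After op 2 (move_left): buffer="aeabvam" (len 7), cursors c1@0 c2@2 c3@5, authorship 1.2..3.
After op 3 (insert('e')): buffer="eaeeabveam" (len 10), cursors c1@1 c2@4 c3@8, authorship 11.22..33.
After op 4 (add_cursor(6)): buffer="eaeeabveam" (len 10), cursors c1@1 c2@4 c4@6 c3@8, authorship 11.22..33.
After op 5 (move_left): buffer="eaeeabveam" (len 10), cursors c1@0 c2@3 c4@5 c3@7, authorship 11.22..33.
After op 6 (move_left): buffer="eaeeabveam" (len 10), cursors c1@0 c2@2 c4@4 c3@6, authorship 11.22..33.
After op 7 (insert('e')): buffer="eeaeeeeabeveam" (len 14), cursors c1@1 c2@4 c4@7 c3@10, authorship 1112.242.3.33.

Answer: 1 4 10 7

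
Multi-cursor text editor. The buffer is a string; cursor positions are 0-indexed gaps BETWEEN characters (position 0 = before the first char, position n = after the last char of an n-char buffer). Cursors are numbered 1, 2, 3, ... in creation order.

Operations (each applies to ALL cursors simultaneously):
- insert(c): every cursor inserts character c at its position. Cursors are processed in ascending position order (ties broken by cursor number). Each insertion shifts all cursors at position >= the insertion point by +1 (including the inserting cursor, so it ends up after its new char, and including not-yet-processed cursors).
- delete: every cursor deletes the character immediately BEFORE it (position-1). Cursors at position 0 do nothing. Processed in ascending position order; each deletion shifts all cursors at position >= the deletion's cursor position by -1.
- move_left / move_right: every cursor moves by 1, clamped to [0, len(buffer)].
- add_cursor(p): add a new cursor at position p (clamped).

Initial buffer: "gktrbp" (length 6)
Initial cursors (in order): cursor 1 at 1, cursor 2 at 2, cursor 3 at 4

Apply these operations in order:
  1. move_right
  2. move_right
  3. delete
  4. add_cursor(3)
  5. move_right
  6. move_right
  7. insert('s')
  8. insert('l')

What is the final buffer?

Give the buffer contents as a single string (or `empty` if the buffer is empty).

After op 1 (move_right): buffer="gktrbp" (len 6), cursors c1@2 c2@3 c3@5, authorship ......
After op 2 (move_right): buffer="gktrbp" (len 6), cursors c1@3 c2@4 c3@6, authorship ......
After op 3 (delete): buffer="gkb" (len 3), cursors c1@2 c2@2 c3@3, authorship ...
After op 4 (add_cursor(3)): buffer="gkb" (len 3), cursors c1@2 c2@2 c3@3 c4@3, authorship ...
After op 5 (move_right): buffer="gkb" (len 3), cursors c1@3 c2@3 c3@3 c4@3, authorship ...
After op 6 (move_right): buffer="gkb" (len 3), cursors c1@3 c2@3 c3@3 c4@3, authorship ...
After op 7 (insert('s')): buffer="gkbssss" (len 7), cursors c1@7 c2@7 c3@7 c4@7, authorship ...1234
After op 8 (insert('l')): buffer="gkbssssllll" (len 11), cursors c1@11 c2@11 c3@11 c4@11, authorship ...12341234

Answer: gkbssssllll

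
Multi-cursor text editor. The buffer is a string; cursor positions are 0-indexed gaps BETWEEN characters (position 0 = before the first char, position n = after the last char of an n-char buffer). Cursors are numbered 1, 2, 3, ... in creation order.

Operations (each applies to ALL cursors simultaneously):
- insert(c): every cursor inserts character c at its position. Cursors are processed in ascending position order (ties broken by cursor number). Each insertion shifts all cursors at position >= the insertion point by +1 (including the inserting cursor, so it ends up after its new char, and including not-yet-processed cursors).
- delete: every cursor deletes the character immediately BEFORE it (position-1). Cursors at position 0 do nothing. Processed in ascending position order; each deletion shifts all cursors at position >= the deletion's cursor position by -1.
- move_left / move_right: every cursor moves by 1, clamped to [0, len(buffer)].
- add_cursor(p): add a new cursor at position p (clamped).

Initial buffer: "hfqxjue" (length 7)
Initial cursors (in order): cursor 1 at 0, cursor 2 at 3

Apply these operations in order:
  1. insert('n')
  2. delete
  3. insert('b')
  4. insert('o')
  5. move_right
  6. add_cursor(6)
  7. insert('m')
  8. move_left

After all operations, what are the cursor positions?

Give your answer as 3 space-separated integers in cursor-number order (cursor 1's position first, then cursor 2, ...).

After op 1 (insert('n')): buffer="nhfqnxjue" (len 9), cursors c1@1 c2@5, authorship 1...2....
After op 2 (delete): buffer="hfqxjue" (len 7), cursors c1@0 c2@3, authorship .......
After op 3 (insert('b')): buffer="bhfqbxjue" (len 9), cursors c1@1 c2@5, authorship 1...2....
After op 4 (insert('o')): buffer="bohfqboxjue" (len 11), cursors c1@2 c2@7, authorship 11...22....
After op 5 (move_right): buffer="bohfqboxjue" (len 11), cursors c1@3 c2@8, authorship 11...22....
After op 6 (add_cursor(6)): buffer="bohfqboxjue" (len 11), cursors c1@3 c3@6 c2@8, authorship 11...22....
After op 7 (insert('m')): buffer="bohmfqbmoxmjue" (len 14), cursors c1@4 c3@8 c2@11, authorship 11.1..232.2...
After op 8 (move_left): buffer="bohmfqbmoxmjue" (len 14), cursors c1@3 c3@7 c2@10, authorship 11.1..232.2...

Answer: 3 10 7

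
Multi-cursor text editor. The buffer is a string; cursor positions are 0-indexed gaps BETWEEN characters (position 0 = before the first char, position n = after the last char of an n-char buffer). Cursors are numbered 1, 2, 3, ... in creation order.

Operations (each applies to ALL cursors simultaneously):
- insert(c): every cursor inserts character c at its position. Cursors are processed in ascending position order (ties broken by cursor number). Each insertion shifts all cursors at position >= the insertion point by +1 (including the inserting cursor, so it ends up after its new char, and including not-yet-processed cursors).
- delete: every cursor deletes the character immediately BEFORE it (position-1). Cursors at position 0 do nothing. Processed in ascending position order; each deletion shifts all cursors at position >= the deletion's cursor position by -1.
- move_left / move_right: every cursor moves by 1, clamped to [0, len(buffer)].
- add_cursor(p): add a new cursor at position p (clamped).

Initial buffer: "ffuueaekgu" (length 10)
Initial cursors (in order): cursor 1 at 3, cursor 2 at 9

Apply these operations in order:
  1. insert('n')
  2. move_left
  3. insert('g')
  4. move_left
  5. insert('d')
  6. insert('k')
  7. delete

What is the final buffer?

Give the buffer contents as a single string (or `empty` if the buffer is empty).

Answer: ffudgnueaekgdgnu

Derivation:
After op 1 (insert('n')): buffer="ffunueaekgnu" (len 12), cursors c1@4 c2@11, authorship ...1......2.
After op 2 (move_left): buffer="ffunueaekgnu" (len 12), cursors c1@3 c2@10, authorship ...1......2.
After op 3 (insert('g')): buffer="ffugnueaekggnu" (len 14), cursors c1@4 c2@12, authorship ...11......22.
After op 4 (move_left): buffer="ffugnueaekggnu" (len 14), cursors c1@3 c2@11, authorship ...11......22.
After op 5 (insert('d')): buffer="ffudgnueaekgdgnu" (len 16), cursors c1@4 c2@13, authorship ...111......222.
After op 6 (insert('k')): buffer="ffudkgnueaekgdkgnu" (len 18), cursors c1@5 c2@15, authorship ...1111......2222.
After op 7 (delete): buffer="ffudgnueaekgdgnu" (len 16), cursors c1@4 c2@13, authorship ...111......222.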